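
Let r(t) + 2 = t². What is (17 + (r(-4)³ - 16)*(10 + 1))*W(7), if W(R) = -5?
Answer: -150125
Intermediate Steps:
r(t) = -2 + t²
(17 + (r(-4)³ - 16)*(10 + 1))*W(7) = (17 + ((-2 + (-4)²)³ - 16)*(10 + 1))*(-5) = (17 + ((-2 + 16)³ - 16)*11)*(-5) = (17 + (14³ - 16)*11)*(-5) = (17 + (2744 - 16)*11)*(-5) = (17 + 2728*11)*(-5) = (17 + 30008)*(-5) = 30025*(-5) = -150125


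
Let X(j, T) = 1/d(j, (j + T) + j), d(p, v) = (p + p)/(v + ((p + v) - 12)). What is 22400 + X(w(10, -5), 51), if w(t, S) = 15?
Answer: 44811/2 ≈ 22406.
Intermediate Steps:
d(p, v) = 2*p/(-12 + p + 2*v) (d(p, v) = (2*p)/(v + (-12 + p + v)) = (2*p)/(-12 + p + 2*v) = 2*p/(-12 + p + 2*v))
X(j, T) = (-12 + 2*T + 5*j)/(2*j) (X(j, T) = 1/(2*j/(-12 + j + 2*((j + T) + j))) = 1/(2*j/(-12 + j + 2*((T + j) + j))) = 1/(2*j/(-12 + j + 2*(T + 2*j))) = 1/(2*j/(-12 + j + (2*T + 4*j))) = 1/(2*j/(-12 + 2*T + 5*j)) = (-12 + 2*T + 5*j)/(2*j))
22400 + X(w(10, -5), 51) = 22400 + (-6 + 51 + (5/2)*15)/15 = 22400 + (-6 + 51 + 75/2)/15 = 22400 + (1/15)*(165/2) = 22400 + 11/2 = 44811/2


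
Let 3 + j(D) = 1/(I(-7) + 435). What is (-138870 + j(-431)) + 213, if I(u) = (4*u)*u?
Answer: -87494459/631 ≈ -1.3866e+5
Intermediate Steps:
I(u) = 4*u**2
j(D) = -1892/631 (j(D) = -3 + 1/(4*(-7)**2 + 435) = -3 + 1/(4*49 + 435) = -3 + 1/(196 + 435) = -3 + 1/631 = -1892/631)
(-138870 + j(-431)) + 213 = (-138870 - 1892/631) + 213 = -87628862/631 + 213 = -87494459/631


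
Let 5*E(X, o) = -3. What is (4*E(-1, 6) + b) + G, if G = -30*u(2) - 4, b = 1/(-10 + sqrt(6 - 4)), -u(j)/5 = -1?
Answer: -38343/245 - sqrt(2)/98 ≈ -156.52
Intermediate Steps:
E(X, o) = -3/5 (E(X, o) = (1/5)*(-3) = -3/5)
u(j) = 5 (u(j) = -5*(-1) = 5)
b = 1/(-10 + sqrt(2)) ≈ -0.11647
G = -154 (G = -30*5 - 4 = -150 - 4 = -154)
(4*E(-1, 6) + b) + G = (4*(-3/5) + (-5/49 - sqrt(2)/98)) - 154 = (-12/5 + (-5/49 - sqrt(2)/98)) - 154 = (-613/245 - sqrt(2)/98) - 154 = -38343/245 - sqrt(2)/98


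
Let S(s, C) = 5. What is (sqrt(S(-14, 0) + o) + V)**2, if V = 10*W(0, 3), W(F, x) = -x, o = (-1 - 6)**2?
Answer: 954 - 180*sqrt(6) ≈ 513.09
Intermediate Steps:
o = 49 (o = (-7)**2 = 49)
V = -30 (V = 10*(-1*3) = 10*(-3) = -30)
(sqrt(S(-14, 0) + o) + V)**2 = (sqrt(5 + 49) - 30)**2 = (sqrt(54) - 30)**2 = (3*sqrt(6) - 30)**2 = (-30 + 3*sqrt(6))**2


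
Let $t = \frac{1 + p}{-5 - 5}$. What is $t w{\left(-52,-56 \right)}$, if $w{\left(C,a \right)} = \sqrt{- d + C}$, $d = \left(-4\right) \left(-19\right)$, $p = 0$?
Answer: $- \frac{4 i \sqrt{2}}{5} \approx - 1.1314 i$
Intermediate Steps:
$d = 76$
$w{\left(C,a \right)} = \sqrt{-76 + C}$ ($w{\left(C,a \right)} = \sqrt{\left(-1\right) 76 + C} = \sqrt{-76 + C}$)
$t = - \frac{1}{10}$ ($t = \frac{1 + 0}{-5 - 5} = 1 \frac{1}{-10} = 1 \left(- \frac{1}{10}\right) = - \frac{1}{10} \approx -0.1$)
$t w{\left(-52,-56 \right)} = - \frac{\sqrt{-76 - 52}}{10} = - \frac{\sqrt{-128}}{10} = - \frac{8 i \sqrt{2}}{10} = - \frac{4 i \sqrt{2}}{5}$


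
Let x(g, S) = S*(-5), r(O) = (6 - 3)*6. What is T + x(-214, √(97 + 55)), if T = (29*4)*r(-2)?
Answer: 2088 - 10*√38 ≈ 2026.4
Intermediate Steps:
r(O) = 18 (r(O) = 3*6 = 18)
x(g, S) = -5*S
T = 2088 (T = (29*4)*18 = 116*18 = 2088)
T + x(-214, √(97 + 55)) = 2088 - 5*√(97 + 55) = 2088 - 10*√38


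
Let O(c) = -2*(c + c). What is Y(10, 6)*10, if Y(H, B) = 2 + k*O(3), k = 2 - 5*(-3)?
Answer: -2020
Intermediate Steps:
k = 17 (k = 2 + 15 = 17)
O(c) = -4*c
Y(H, B) = -202 (Y(H, B) = 2 + 17*(-4*3) = 2 + 17*(-12) = 2 - 204 = -202)
Y(10, 6)*10 = -202*10 = -2020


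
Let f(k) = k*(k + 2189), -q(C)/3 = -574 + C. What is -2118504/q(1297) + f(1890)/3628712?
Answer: 1284027063373/1311779388 ≈ 978.84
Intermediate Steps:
q(C) = 1722 - 3*C (q(C) = -3*(-574 + C) = 1722 - 3*C)
f(k) = k*(2189 + k)
-2118504/q(1297) + f(1890)/3628712 = -2118504/(1722 - 3*1297) + (1890*(2189 + 1890))/3628712 = -2118504/(1722 - 3891) + (1890*4079)*(1/3628712) = -2118504/(-2169) + 7709310*(1/3628712) = -2118504*(-1/2169) + 3854655/1814356 = 706168/723 + 3854655/1814356 = 1284027063373/1311779388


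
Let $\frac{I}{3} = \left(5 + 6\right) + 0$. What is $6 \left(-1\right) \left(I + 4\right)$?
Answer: $-222$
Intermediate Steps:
$I = 33$ ($I = 3 \left(\left(5 + 6\right) + 0\right) = 3 \left(11 + 0\right) = 3 \cdot 11 = 33$)
$6 \left(-1\right) \left(I + 4\right) = 6 \left(-1\right) \left(33 + 4\right) = \left(-6\right) 37 = -222$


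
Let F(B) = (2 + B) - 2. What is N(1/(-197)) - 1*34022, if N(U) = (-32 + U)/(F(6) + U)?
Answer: -40186287/1181 ≈ -34027.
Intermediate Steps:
F(B) = B
N(U) = (-32 + U)/(6 + U)
N(1/(-197)) - 1*34022 = (-32 + 1/(-197))/(6 + 1/(-197)) - 1*34022 = (-32 - 1/197)/(6 - 1/197) - 34022 = -6305/197/(1181/197) - 34022 = (197/1181)*(-6305/197) - 34022 = -6305/1181 - 34022 = -40186287/1181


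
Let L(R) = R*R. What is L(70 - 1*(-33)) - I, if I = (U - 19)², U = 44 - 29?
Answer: 10593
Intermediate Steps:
U = 15
L(R) = R²
I = 16 (I = (15 - 19)² = (-4)² = 16)
L(70 - 1*(-33)) - I = (70 - 1*(-33))² - 1*16 = (70 + 33)² - 16 = 103² - 16 = 10609 - 16 = 10593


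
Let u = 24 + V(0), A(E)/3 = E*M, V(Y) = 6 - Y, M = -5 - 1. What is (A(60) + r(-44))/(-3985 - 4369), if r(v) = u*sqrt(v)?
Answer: 540/4177 - 30*I*sqrt(11)/4177 ≈ 0.12928 - 0.023821*I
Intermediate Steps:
M = -6
A(E) = -18*E (A(E) = 3*(E*(-6)) = 3*(-6*E) = -18*E)
u = 30 (u = 24 + (6 - 1*0) = 24 + (6 + 0) = 24 + 6 = 30)
r(v) = 30*sqrt(v)
(A(60) + r(-44))/(-3985 - 4369) = (-18*60 + 30*sqrt(-44))/(-3985 - 4369) = (-1080 + 30*(2*I*sqrt(11)))/(-8354) = (-1080 + 60*I*sqrt(11))*(-1/8354) = 540/4177 - 30*I*sqrt(11)/4177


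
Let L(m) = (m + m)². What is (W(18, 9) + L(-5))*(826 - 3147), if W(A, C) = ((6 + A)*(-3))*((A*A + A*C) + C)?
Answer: 82488340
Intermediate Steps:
L(m) = 4*m² (L(m) = (2*m)² = 4*m²)
W(A, C) = (-18 - 3*A)*(C + A² + A*C) (W(A, C) = (-18 - 3*A)*((A² + A*C) + C) = (-18 - 3*A)*(C + A² + A*C))
(W(18, 9) + L(-5))*(826 - 3147) = ((-18*9 - 18*18² - 3*18³ - 21*18*9 - 3*9*18²) + 4*(-5)²)*(826 - 3147) = ((-162 - 18*324 - 3*5832 - 3402 - 3*9*324) + 4*25)*(-2321) = ((-162 - 5832 - 17496 - 3402 - 8748) + 100)*(-2321) = (-35640 + 100)*(-2321) = -35540*(-2321) = 82488340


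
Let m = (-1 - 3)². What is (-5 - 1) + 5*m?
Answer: 74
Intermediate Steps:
m = 16 (m = (-4)² = 16)
(-5 - 1) + 5*m = (-5 - 1) + 5*16 = -6 + 80 = 74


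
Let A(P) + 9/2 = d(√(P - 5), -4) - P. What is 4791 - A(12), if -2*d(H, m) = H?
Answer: 9615/2 + √7/2 ≈ 4808.8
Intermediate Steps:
d(H, m) = -H/2
A(P) = -9/2 - P - √(-5 + P)/2 (A(P) = -9/2 + (-√(P - 5)/2 - P) = -9/2 + (-√(-5 + P)/2 - P) = -9/2 + (-P - √(-5 + P)/2) = -9/2 - P - √(-5 + P)/2)
4791 - A(12) = 4791 - (-9/2 - 1*12 - √(-5 + 12)/2) = 4791 - (-9/2 - 12 - √7/2) = 4791 - (-33/2 - √7/2) = 4791 + (33/2 + √7/2) = 9615/2 + √7/2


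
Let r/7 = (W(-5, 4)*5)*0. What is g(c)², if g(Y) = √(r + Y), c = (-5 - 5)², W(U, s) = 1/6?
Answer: 100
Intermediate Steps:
W(U, s) = ⅙
c = 100 (c = (-10)² = 100)
r = 0 (r = 7*(((⅙)*5)*0) = 7*((⅚)*0) = 7*0 = 0)
g(Y) = √Y (g(Y) = √(0 + Y) = √Y)
g(c)² = (√100)² = 10² = 100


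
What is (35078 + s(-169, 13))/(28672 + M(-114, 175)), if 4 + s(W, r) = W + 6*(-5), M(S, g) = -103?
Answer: 11625/9523 ≈ 1.2207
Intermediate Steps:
s(W, r) = -34 + W (s(W, r) = -4 + (W + 6*(-5)) = -4 + (W - 30) = -4 + (-30 + W) = -34 + W)
(35078 + s(-169, 13))/(28672 + M(-114, 175)) = (35078 + (-34 - 169))/(28672 - 103) = (35078 - 203)/28569 = 34875*(1/28569) = 11625/9523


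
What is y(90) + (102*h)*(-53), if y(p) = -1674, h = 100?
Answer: -542274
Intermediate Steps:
y(90) + (102*h)*(-53) = -1674 + (102*100)*(-53) = -1674 + 10200*(-53) = -1674 - 540600 = -542274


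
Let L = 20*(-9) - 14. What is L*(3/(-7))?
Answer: 582/7 ≈ 83.143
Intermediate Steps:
L = -194 (L = -180 - 14 = -194)
L*(3/(-7)) = -582/(-7) = -582*(-1)/7 = -194*(-3/7) = 582/7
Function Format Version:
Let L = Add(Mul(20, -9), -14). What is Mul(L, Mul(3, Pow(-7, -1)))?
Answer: Rational(582, 7) ≈ 83.143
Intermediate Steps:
L = -194 (L = Add(-180, -14) = -194)
Mul(L, Mul(3, Pow(-7, -1))) = Mul(-194, Mul(3, Pow(-7, -1))) = Mul(-194, Mul(3, Rational(-1, 7))) = Mul(-194, Rational(-3, 7)) = Rational(582, 7)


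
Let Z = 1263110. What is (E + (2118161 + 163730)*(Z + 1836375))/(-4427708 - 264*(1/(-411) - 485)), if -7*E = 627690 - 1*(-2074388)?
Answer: -2260902130659593/1374460332 ≈ -1.6449e+6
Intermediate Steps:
E = -2702078/7 (E = -(627690 - 1*(-2074388))/7 = -(627690 + 2074388)/7 = -⅐*2702078 = -2702078/7 ≈ -3.8601e+5)
(E + (2118161 + 163730)*(Z + 1836375))/(-4427708 - 264*(1/(-411) - 485)) = (-2702078/7 + (2118161 + 163730)*(1263110 + 1836375))/(-4427708 - 264*(1/(-411) - 485)) = (-2702078/7 + 2281891*3099485)/(-4427708 - 264*(-1/411 - 485)) = (-2702078/7 + 7072686926135)/(-4427708 - 264*(-199336/411)) = 49508805780867/(7*(-4427708 + 17541568/137)) = 49508805780867/(7*(-589054428/137)) = (49508805780867/7)*(-137/589054428) = -2260902130659593/1374460332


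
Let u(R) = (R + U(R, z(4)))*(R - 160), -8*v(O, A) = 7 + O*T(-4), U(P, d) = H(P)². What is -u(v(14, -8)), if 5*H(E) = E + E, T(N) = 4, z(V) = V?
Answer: 1099917/3200 ≈ 343.72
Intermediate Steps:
H(E) = 2*E/5 (H(E) = (E + E)/5 = (2*E)/5 = 2*E/5)
U(P, d) = 4*P²/25 (U(P, d) = (2*P/5)² = 4*P²/25)
v(O, A) = -7/8 - O/2 (v(O, A) = -(7 + O*4)/8 = -(7 + 4*O)/8 = -7/8 - O/2)
u(R) = (-160 + R)*(R + 4*R²/25) (u(R) = (R + 4*R²/25)*(R - 160) = (R + 4*R²/25)*(-160 + R) = (-160 + R)*(R + 4*R²/25))
-u(v(14, -8)) = -(-7/8 - ½*14)*(-4000 - 615*(-7/8 - ½*14) + 4*(-7/8 - ½*14)²)/25 = -(-7/8 - 7)*(-4000 - 615*(-7/8 - 7) + 4*(-7/8 - 7)²)/25 = -(-63)*(-4000 - 615*(-63/8) + 4*(-63/8)²)/(25*8) = -(-63)*(-4000 + 38745/8 + 4*(3969/64))/(25*8) = -(-63)*(-4000 + 38745/8 + 3969/16)/(25*8) = -(-63)*17459/(25*8*16) = -1*(-1099917/3200) = 1099917/3200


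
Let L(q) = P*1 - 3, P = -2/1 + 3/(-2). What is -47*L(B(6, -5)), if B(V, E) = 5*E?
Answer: 611/2 ≈ 305.50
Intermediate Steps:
P = -7/2 (P = -2*1 + 3*(-½) = -2 - 3/2 = -7/2 ≈ -3.5000)
L(q) = -13/2 (L(q) = -7/2*1 - 3 = -7/2 - 3 = -13/2)
-47*L(B(6, -5)) = -47*(-13/2) = 611/2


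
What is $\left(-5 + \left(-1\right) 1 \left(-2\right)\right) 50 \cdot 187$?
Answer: $-28050$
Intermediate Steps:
$\left(-5 + \left(-1\right) 1 \left(-2\right)\right) 50 \cdot 187 = \left(-5 - -2\right) 50 \cdot 187 = \left(-5 + 2\right) 50 \cdot 187 = \left(-3\right) 50 \cdot 187 = \left(-150\right) 187 = -28050$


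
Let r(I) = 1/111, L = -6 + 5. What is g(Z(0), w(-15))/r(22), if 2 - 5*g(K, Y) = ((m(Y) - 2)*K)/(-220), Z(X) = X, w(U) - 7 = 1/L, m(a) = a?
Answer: 222/5 ≈ 44.400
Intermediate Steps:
L = -1
w(U) = 6 (w(U) = 7 + 1/(-1) = 7 - 1 = 6)
r(I) = 1/111
g(K, Y) = ⅖ + K*(-2 + Y)/1100 (g(K, Y) = ⅖ - (Y - 2)*K/(5*(-220)) = ⅖ - (-2 + Y)*K*(-1)/(5*220) = ⅖ - K*(-2 + Y)*(-1)/(5*220) = ⅖ - (-1)*K*(-2 + Y)/1100 = ⅖ + K*(-2 + Y)/1100)
g(Z(0), w(-15))/r(22) = (⅖ - 1/550*0 + (1/1100)*0*6)/(1/111) = (⅖ + 0 + 0)*111 = (⅖)*111 = 222/5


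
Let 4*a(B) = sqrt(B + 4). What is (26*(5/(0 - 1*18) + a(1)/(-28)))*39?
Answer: -845/3 - 507*sqrt(5)/56 ≈ -301.91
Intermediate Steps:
a(B) = sqrt(4 + B)/4 (a(B) = sqrt(B + 4)/4 = sqrt(4 + B)/4)
(26*(5/(0 - 1*18) + a(1)/(-28)))*39 = (26*(5/(0 - 1*18) + (sqrt(4 + 1)/4)/(-28)))*39 = (26*(5/(0 - 18) + (sqrt(5)/4)*(-1/28)))*39 = (26*(5/(-18) - sqrt(5)/112))*39 = (26*(5*(-1/18) - sqrt(5)/112))*39 = (26*(-5/18 - sqrt(5)/112))*39 = (-65/9 - 13*sqrt(5)/56)*39 = -845/3 - 507*sqrt(5)/56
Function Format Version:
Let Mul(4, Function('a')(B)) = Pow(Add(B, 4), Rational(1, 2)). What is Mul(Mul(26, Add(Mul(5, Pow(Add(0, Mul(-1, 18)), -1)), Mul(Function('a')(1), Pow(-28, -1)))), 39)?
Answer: Add(Rational(-845, 3), Mul(Rational(-507, 56), Pow(5, Rational(1, 2)))) ≈ -301.91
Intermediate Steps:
Function('a')(B) = Mul(Rational(1, 4), Pow(Add(4, B), Rational(1, 2))) (Function('a')(B) = Mul(Rational(1, 4), Pow(Add(B, 4), Rational(1, 2))) = Mul(Rational(1, 4), Pow(Add(4, B), Rational(1, 2))))
Mul(Mul(26, Add(Mul(5, Pow(Add(0, Mul(-1, 18)), -1)), Mul(Function('a')(1), Pow(-28, -1)))), 39) = Mul(Mul(26, Add(Mul(5, Pow(Add(0, Mul(-1, 18)), -1)), Mul(Mul(Rational(1, 4), Pow(Add(4, 1), Rational(1, 2))), Pow(-28, -1)))), 39) = Mul(Mul(26, Add(Mul(5, Pow(Add(0, -18), -1)), Mul(Mul(Rational(1, 4), Pow(5, Rational(1, 2))), Rational(-1, 28)))), 39) = Mul(Mul(26, Add(Mul(5, Pow(-18, -1)), Mul(Rational(-1, 112), Pow(5, Rational(1, 2))))), 39) = Mul(Mul(26, Add(Mul(5, Rational(-1, 18)), Mul(Rational(-1, 112), Pow(5, Rational(1, 2))))), 39) = Mul(Mul(26, Add(Rational(-5, 18), Mul(Rational(-1, 112), Pow(5, Rational(1, 2))))), 39) = Mul(Add(Rational(-65, 9), Mul(Rational(-13, 56), Pow(5, Rational(1, 2)))), 39) = Add(Rational(-845, 3), Mul(Rational(-507, 56), Pow(5, Rational(1, 2))))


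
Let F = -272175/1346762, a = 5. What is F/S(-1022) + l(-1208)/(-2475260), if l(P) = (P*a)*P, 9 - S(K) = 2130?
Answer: -347352241936769/117842268922042 ≈ -2.9476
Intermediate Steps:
S(K) = -2121 (S(K) = 9 - 1*2130 = 9 - 2130 = -2121)
F = -272175/1346762 (F = -272175*1/1346762 = -272175/1346762 ≈ -0.20210)
l(P) = 5*P² (l(P) = (P*5)*P = (5*P)*P = 5*P²)
F/S(-1022) + l(-1208)/(-2475260) = -272175/1346762/(-2121) + (5*(-1208)²)/(-2475260) = -272175/1346762*(-1/2121) + (5*1459264)*(-1/2475260) = 90725/952160734 + 7296320*(-1/2475260) = 90725/952160734 - 364816/123763 = -347352241936769/117842268922042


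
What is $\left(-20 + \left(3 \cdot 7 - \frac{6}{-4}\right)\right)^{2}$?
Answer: $\frac{25}{4} \approx 6.25$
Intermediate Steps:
$\left(-20 + \left(3 \cdot 7 - \frac{6}{-4}\right)\right)^{2} = \left(-20 + \left(21 - - \frac{3}{2}\right)\right)^{2} = \left(-20 + \left(21 + \frac{3}{2}\right)\right)^{2} = \left(-20 + \frac{45}{2}\right)^{2} = \left(\frac{5}{2}\right)^{2} = \frac{25}{4}$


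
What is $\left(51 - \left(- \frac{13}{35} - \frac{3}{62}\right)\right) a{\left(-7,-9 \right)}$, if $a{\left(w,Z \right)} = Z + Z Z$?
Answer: $\frac{4016916}{1085} \approx 3702.2$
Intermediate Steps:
$a{\left(w,Z \right)} = Z + Z^{2}$
$\left(51 - \left(- \frac{13}{35} - \frac{3}{62}\right)\right) a{\left(-7,-9 \right)} = \left(51 - \left(- \frac{13}{35} - \frac{3}{62}\right)\right) \left(- 9 \left(1 - 9\right)\right) = \left(51 - - \frac{911}{2170}\right) \left(\left(-9\right) \left(-8\right)\right) = \left(51 + \left(\frac{3}{62} + \frac{13}{35}\right)\right) 72 = \left(51 + \frac{911}{2170}\right) 72 = \frac{111581}{2170} \cdot 72 = \frac{4016916}{1085}$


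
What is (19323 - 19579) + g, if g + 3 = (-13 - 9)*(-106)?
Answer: 2073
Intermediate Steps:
g = 2329 (g = -3 + (-13 - 9)*(-106) = -3 - 22*(-106) = -3 + 2332 = 2329)
(19323 - 19579) + g = (19323 - 19579) + 2329 = -256 + 2329 = 2073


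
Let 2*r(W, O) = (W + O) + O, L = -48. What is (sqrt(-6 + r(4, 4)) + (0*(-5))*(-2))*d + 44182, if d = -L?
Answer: 44182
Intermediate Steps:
r(W, O) = O + W/2 (r(W, O) = ((W + O) + O)/2 = ((O + W) + O)/2 = (W + 2*O)/2 = O + W/2)
d = 48 (d = -1*(-48) = 48)
(sqrt(-6 + r(4, 4)) + (0*(-5))*(-2))*d + 44182 = (sqrt(-6 + (4 + (1/2)*4)) + (0*(-5))*(-2))*48 + 44182 = (sqrt(-6 + (4 + 2)) + 0*(-2))*48 + 44182 = (sqrt(-6 + 6) + 0)*48 + 44182 = (sqrt(0) + 0)*48 + 44182 = (0 + 0)*48 + 44182 = 0*48 + 44182 = 0 + 44182 = 44182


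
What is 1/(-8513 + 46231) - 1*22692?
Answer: -855896855/37718 ≈ -22692.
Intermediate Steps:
1/(-8513 + 46231) - 1*22692 = 1/37718 - 22692 = -855896855/37718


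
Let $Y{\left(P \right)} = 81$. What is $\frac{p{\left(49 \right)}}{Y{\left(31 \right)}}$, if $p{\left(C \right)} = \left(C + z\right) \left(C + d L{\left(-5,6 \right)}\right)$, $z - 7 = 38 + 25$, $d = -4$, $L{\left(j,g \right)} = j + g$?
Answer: $\frac{595}{9} \approx 66.111$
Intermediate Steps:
$L{\left(j,g \right)} = g + j$
$z = 70$ ($z = 7 + \left(38 + 25\right) = 7 + 63 = 70$)
$p{\left(C \right)} = \left(-4 + C\right) \left(70 + C\right)$ ($p{\left(C \right)} = \left(C + 70\right) \left(C - 4 \left(6 - 5\right)\right) = \left(70 + C\right) \left(C - 4\right) = \left(70 + C\right) \left(-4 + C\right) = \left(-4 + C\right) \left(70 + C\right)$)
$\frac{p{\left(49 \right)}}{Y{\left(31 \right)}} = \frac{-280 + 49^{2} + 66 \cdot 49}{81} = \left(-280 + 2401 + 3234\right) \frac{1}{81} = 5355 \cdot \frac{1}{81} = \frac{595}{9}$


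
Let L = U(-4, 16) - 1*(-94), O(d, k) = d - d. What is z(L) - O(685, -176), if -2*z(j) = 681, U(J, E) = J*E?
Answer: -681/2 ≈ -340.50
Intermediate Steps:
U(J, E) = E*J
O(d, k) = 0
L = 30 (L = 16*(-4) - 1*(-94) = -64 + 94 = 30)
z(j) = -681/2 (z(j) = -½*681 = -681/2)
z(L) - O(685, -176) = -681/2 - 1*0 = -681/2 + 0 = -681/2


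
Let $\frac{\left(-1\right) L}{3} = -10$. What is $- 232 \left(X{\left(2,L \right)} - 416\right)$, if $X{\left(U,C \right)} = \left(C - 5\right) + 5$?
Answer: $89552$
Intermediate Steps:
$L = 30$ ($L = \left(-3\right) \left(-10\right) = 30$)
$X{\left(U,C \right)} = C$ ($X{\left(U,C \right)} = \left(-5 + C\right) + 5 = C$)
$- 232 \left(X{\left(2,L \right)} - 416\right) = - 232 \left(30 - 416\right) = \left(-232\right) \left(-386\right) = 89552$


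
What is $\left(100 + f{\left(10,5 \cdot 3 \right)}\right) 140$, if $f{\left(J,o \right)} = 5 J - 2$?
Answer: $20720$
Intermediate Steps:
$f{\left(J,o \right)} = -2 + 5 J$
$\left(100 + f{\left(10,5 \cdot 3 \right)}\right) 140 = \left(100 + \left(-2 + 5 \cdot 10\right)\right) 140 = \left(100 + \left(-2 + 50\right)\right) 140 = \left(100 + 48\right) 140 = 148 \cdot 140 = 20720$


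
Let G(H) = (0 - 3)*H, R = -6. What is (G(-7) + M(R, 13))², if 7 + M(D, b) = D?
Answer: 64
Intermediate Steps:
G(H) = -3*H
M(D, b) = -7 + D
(G(-7) + M(R, 13))² = (-3*(-7) + (-7 - 6))² = (21 - 13)² = 8² = 64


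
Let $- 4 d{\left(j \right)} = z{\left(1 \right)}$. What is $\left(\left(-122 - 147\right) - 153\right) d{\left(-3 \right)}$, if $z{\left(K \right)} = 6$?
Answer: $633$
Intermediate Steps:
$d{\left(j \right)} = - \frac{3}{2}$ ($d{\left(j \right)} = \left(- \frac{1}{4}\right) 6 = - \frac{3}{2}$)
$\left(\left(-122 - 147\right) - 153\right) d{\left(-3 \right)} = \left(\left(-122 - 147\right) - 153\right) \left(- \frac{3}{2}\right) = \left(-269 - 153\right) \left(- \frac{3}{2}\right) = \left(-422\right) \left(- \frac{3}{2}\right) = 633$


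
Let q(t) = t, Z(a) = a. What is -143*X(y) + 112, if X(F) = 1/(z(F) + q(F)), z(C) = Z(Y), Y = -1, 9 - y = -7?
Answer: 1537/15 ≈ 102.47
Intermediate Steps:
y = 16 (y = 9 - 1*(-7) = 9 + 7 = 16)
z(C) = -1
X(F) = 1/(-1 + F)
-143*X(y) + 112 = -143/(-1 + 16) + 112 = -143/15 + 112 = 1537/15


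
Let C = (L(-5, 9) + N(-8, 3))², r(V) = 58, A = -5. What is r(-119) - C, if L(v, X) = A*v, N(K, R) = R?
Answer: -726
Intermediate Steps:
L(v, X) = -5*v
C = 784 (C = (-5*(-5) + 3)² = (25 + 3)² = 28² = 784)
r(-119) - C = 58 - 1*784 = 58 - 784 = -726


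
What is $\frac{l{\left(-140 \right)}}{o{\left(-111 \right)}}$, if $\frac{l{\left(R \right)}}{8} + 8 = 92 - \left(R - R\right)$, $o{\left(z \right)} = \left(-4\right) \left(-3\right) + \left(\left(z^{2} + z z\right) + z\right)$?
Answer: $\frac{224}{8181} \approx 0.027381$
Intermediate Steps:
$o{\left(z \right)} = 12 + z + 2 z^{2}$ ($o{\left(z \right)} = 12 + \left(\left(z^{2} + z^{2}\right) + z\right) = 12 + \left(2 z^{2} + z\right) = 12 + \left(z + 2 z^{2}\right) = 12 + z + 2 z^{2}$)
$l{\left(R \right)} = 672$ ($l{\left(R \right)} = -64 + 8 \left(92 - \left(R - R\right)\right) = -64 + 8 \left(92 - 0\right) = -64 + 8 \left(92 + 0\right) = -64 + 8 \cdot 92 = -64 + 736 = 672$)
$\frac{l{\left(-140 \right)}}{o{\left(-111 \right)}} = \frac{672}{12 - 111 + 2 \left(-111\right)^{2}} = \frac{672}{12 - 111 + 2 \cdot 12321} = \frac{672}{12 - 111 + 24642} = \frac{672}{24543} = 672 \cdot \frac{1}{24543} = \frac{224}{8181}$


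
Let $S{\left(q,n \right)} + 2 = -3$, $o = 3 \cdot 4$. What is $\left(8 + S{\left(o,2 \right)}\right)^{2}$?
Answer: $9$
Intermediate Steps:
$o = 12$
$S{\left(q,n \right)} = -5$ ($S{\left(q,n \right)} = -2 - 3 = -5$)
$\left(8 + S{\left(o,2 \right)}\right)^{2} = \left(8 - 5\right)^{2} = 3^{2} = 9$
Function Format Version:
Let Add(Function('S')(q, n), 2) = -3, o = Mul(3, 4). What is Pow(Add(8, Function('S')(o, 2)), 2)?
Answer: 9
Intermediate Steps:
o = 12
Function('S')(q, n) = -5 (Function('S')(q, n) = Add(-2, -3) = -5)
Pow(Add(8, Function('S')(o, 2)), 2) = Pow(Add(8, -5), 2) = Pow(3, 2) = 9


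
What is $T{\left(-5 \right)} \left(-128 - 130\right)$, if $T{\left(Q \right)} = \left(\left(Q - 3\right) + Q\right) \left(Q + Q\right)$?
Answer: $-33540$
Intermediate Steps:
$T{\left(Q \right)} = 2 Q \left(-3 + 2 Q\right)$ ($T{\left(Q \right)} = \left(\left(Q - 3\right) + Q\right) 2 Q = \left(\left(-3 + Q\right) + Q\right) 2 Q = \left(-3 + 2 Q\right) 2 Q = 2 Q \left(-3 + 2 Q\right)$)
$T{\left(-5 \right)} \left(-128 - 130\right) = 2 \left(-5\right) \left(-3 + 2 \left(-5\right)\right) \left(-128 - 130\right) = 2 \left(-5\right) \left(-3 - 10\right) \left(-258\right) = 2 \left(-5\right) \left(-13\right) \left(-258\right) = 130 \left(-258\right) = -33540$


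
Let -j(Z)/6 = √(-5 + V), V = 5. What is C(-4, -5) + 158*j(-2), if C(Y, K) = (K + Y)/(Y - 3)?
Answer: 9/7 ≈ 1.2857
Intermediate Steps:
j(Z) = 0 (j(Z) = -6*√(-5 + 5) = -6*√0 = -6*0 = 0)
C(Y, K) = (K + Y)/(-3 + Y)
C(-4, -5) + 158*j(-2) = (-5 - 4)/(-3 - 4) + 158*0 = -9/(-7) + 0 = -⅐*(-9) + 0 = 9/7 + 0 = 9/7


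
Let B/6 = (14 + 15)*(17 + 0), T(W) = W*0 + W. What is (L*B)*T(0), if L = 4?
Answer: 0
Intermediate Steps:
T(W) = W (T(W) = 0 + W = W)
B = 2958 (B = 6*((14 + 15)*(17 + 0)) = 6*(29*17) = 6*493 = 2958)
(L*B)*T(0) = (4*2958)*0 = 11832*0 = 0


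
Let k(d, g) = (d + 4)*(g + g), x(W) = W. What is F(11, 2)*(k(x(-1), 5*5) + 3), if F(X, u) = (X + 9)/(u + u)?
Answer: 765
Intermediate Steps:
F(X, u) = (9 + X)/(2*u) (F(X, u) = (9 + X)/((2*u)) = (9 + X)*(1/(2*u)) = (9 + X)/(2*u))
k(d, g) = 2*g*(4 + d) (k(d, g) = (4 + d)*(2*g) = 2*g*(4 + d))
F(11, 2)*(k(x(-1), 5*5) + 3) = ((½)*(9 + 11)/2)*(2*(5*5)*(4 - 1) + 3) = ((½)*(½)*20)*(2*25*3 + 3) = 5*(150 + 3) = 5*153 = 765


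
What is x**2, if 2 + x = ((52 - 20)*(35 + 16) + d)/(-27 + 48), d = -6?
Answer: 278784/49 ≈ 5689.5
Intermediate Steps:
x = 528/7 (x = -2 + ((52 - 20)*(35 + 16) - 6)/(-27 + 48) = -2 + (32*51 - 6)/21 = -2 + (1632 - 6)*(1/21) = -2 + 1626*(1/21) = -2 + 542/7 = 528/7 ≈ 75.429)
x**2 = (528/7)**2 = 278784/49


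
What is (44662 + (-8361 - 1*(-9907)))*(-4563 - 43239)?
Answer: -2208834816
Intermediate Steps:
(44662 + (-8361 - 1*(-9907)))*(-4563 - 43239) = (44662 + (-8361 + 9907))*(-47802) = (44662 + 1546)*(-47802) = 46208*(-47802) = -2208834816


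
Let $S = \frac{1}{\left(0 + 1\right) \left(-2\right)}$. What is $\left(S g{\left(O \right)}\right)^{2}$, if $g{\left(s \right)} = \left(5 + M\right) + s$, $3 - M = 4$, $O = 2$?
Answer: $9$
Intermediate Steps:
$M = -1$ ($M = 3 - 4 = -1$)
$g{\left(s \right)} = 4 + s$ ($g{\left(s \right)} = \left(5 - 1\right) + s = 4 + s$)
$S = - \frac{1}{2}$ ($S = \frac{1}{1 \left(-2\right)} = \frac{1}{-2} = - \frac{1}{2} \approx -0.5$)
$\left(S g{\left(O \right)}\right)^{2} = \left(- \frac{4 + 2}{2}\right)^{2} = \left(\left(- \frac{1}{2}\right) 6\right)^{2} = \left(-3\right)^{2} = 9$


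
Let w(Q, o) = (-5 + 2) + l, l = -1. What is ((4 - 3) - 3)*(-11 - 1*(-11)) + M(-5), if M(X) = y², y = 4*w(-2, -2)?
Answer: 256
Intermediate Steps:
w(Q, o) = -4 (w(Q, o) = (-5 + 2) - 1 = -3 - 1 = -4)
y = -16 (y = 4*(-4) = -16)
M(X) = 256 (M(X) = (-16)² = 256)
((4 - 3) - 3)*(-11 - 1*(-11)) + M(-5) = ((4 - 3) - 3)*(-11 - 1*(-11)) + 256 = (1 - 3)*(-11 + 11) + 256 = -2*0 + 256 = 0 + 256 = 256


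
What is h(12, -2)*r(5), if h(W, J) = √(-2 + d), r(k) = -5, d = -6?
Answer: -10*I*√2 ≈ -14.142*I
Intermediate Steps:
h(W, J) = 2*I*√2 (h(W, J) = √(-2 - 6) = √(-8) = 2*I*√2)
h(12, -2)*r(5) = (2*I*√2)*(-5) = -10*I*√2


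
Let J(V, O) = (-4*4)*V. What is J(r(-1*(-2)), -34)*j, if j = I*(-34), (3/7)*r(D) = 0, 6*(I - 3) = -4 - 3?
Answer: 0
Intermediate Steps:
I = 11/6 (I = 3 + (-4 - 3)/6 = 3 + (⅙)*(-7) = 3 - 7/6 = 11/6 ≈ 1.8333)
r(D) = 0 (r(D) = (7/3)*0 = 0)
J(V, O) = -16*V
j = -187/3 (j = (11/6)*(-34) = -187/3 ≈ -62.333)
J(r(-1*(-2)), -34)*j = -16*0*(-187/3) = 0*(-187/3) = 0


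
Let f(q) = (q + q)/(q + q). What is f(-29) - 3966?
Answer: -3965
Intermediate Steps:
f(q) = 1 (f(q) = (2*q)/((2*q)) = (2*q)*(1/(2*q)) = 1)
f(-29) - 3966 = 1 - 3966 = -3965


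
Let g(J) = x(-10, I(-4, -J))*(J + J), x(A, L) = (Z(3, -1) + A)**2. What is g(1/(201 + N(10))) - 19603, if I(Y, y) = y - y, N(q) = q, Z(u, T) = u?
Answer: -4136135/211 ≈ -19603.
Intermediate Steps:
I(Y, y) = 0
x(A, L) = (3 + A)**2
g(J) = 98*J (g(J) = (3 - 10)**2*(J + J) = (-7)**2*(2*J) = 49*(2*J) = 98*J)
g(1/(201 + N(10))) - 19603 = 98/(201 + 10) - 19603 = 98/211 - 19603 = -4136135/211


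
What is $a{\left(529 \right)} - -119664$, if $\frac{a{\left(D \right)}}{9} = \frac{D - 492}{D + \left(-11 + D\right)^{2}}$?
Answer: $\frac{32172025725}{268853} \approx 1.1966 \cdot 10^{5}$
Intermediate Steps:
$a{\left(D \right)} = \frac{9 \left(-492 + D\right)}{D + \left(-11 + D\right)^{2}}$ ($a{\left(D \right)} = 9 \frac{D - 492}{D + \left(-11 + D\right)^{2}} = 9 \frac{-492 + D}{D + \left(-11 + D\right)^{2}} = \frac{9 \left(-492 + D\right)}{D + \left(-11 + D\right)^{2}}$)
$a{\left(529 \right)} - -119664 = \frac{9 \left(-492 + 529\right)}{529 + \left(-11 + 529\right)^{2}} - -119664 = 9 \frac{1}{529 + 518^{2}} \cdot 37 + 119664 = 9 \frac{1}{529 + 268324} \cdot 37 + 119664 = 9 \cdot \frac{1}{268853} \cdot 37 + 119664 = \frac{333}{268853} + 119664 = \frac{32172025725}{268853}$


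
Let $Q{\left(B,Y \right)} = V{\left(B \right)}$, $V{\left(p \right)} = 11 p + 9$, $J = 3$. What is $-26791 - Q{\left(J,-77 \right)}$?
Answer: $-26833$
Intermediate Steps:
$V{\left(p \right)} = 9 + 11 p$
$Q{\left(B,Y \right)} = 9 + 11 B$
$-26791 - Q{\left(J,-77 \right)} = -26791 - \left(9 + 11 \cdot 3\right) = -26791 - \left(9 + 33\right) = -26791 - 42 = -26833$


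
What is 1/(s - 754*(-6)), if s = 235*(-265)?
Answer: -1/57751 ≈ -1.7316e-5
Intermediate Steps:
s = -62275
1/(s - 754*(-6)) = 1/(-62275 - 754*(-6)) = 1/(-62275 + 4524) = 1/(-57751) = -1/57751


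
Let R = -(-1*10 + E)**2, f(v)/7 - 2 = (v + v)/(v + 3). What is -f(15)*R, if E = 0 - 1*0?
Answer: 7700/3 ≈ 2566.7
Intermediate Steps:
E = 0 (E = 0 + 0 = 0)
f(v) = 14 + 14*v/(3 + v) (f(v) = 14 + 7*((v + v)/(v + 3)) = 14 + 7*((2*v)/(3 + v)) = 14 + 7*(2*v/(3 + v)) = 14 + 14*v/(3 + v))
R = -100 (R = -(-1*10 + 0)**2 = -(-10 + 0)**2 = -1*(-10)**2 = -1*100 = -100)
-f(15)*R = -14*(3 + 2*15)/(3 + 15)*(-100) = -14*(3 + 30)/18*(-100) = -14*(1/18)*33*(-100) = -77*(-100)/3 = -1*(-7700/3) = 7700/3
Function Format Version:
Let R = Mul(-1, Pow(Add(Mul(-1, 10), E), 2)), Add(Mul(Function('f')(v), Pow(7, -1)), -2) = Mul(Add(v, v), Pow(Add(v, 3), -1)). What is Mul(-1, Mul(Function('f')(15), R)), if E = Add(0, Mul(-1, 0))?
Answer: Rational(7700, 3) ≈ 2566.7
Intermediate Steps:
E = 0 (E = Add(0, 0) = 0)
Function('f')(v) = Add(14, Mul(14, v, Pow(Add(3, v), -1))) (Function('f')(v) = Add(14, Mul(7, Mul(Add(v, v), Pow(Add(v, 3), -1)))) = Add(14, Mul(7, Mul(Mul(2, v), Pow(Add(3, v), -1)))) = Add(14, Mul(7, Mul(2, v, Pow(Add(3, v), -1)))) = Add(14, Mul(14, v, Pow(Add(3, v), -1))))
R = -100 (R = Mul(-1, Pow(Add(Mul(-1, 10), 0), 2)) = Mul(-1, Pow(Add(-10, 0), 2)) = Mul(-1, Pow(-10, 2)) = Mul(-1, 100) = -100)
Mul(-1, Mul(Function('f')(15), R)) = Mul(-1, Mul(Mul(14, Pow(Add(3, 15), -1), Add(3, Mul(2, 15))), -100)) = Mul(-1, Mul(Mul(14, Pow(18, -1), Add(3, 30)), -100)) = Mul(-1, Mul(Mul(14, Rational(1, 18), 33), -100)) = Mul(-1, Mul(Rational(77, 3), -100)) = Mul(-1, Rational(-7700, 3)) = Rational(7700, 3)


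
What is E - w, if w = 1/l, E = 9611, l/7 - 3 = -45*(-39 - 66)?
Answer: 318085655/33096 ≈ 9611.0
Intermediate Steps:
l = 33096 (l = 21 + 7*(-45*(-39 - 66)) = 21 + 7*(-45*(-105)) = 21 + 7*4725 = 21 + 33075 = 33096)
w = 1/33096 ≈ 3.0215e-5
E - w = 9611 - 1*1/33096 = 9611 - 1/33096 = 318085655/33096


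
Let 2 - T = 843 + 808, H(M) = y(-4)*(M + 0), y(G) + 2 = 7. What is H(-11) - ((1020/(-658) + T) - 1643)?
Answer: 1065483/329 ≈ 3238.6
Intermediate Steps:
y(G) = 5 (y(G) = -2 + 7 = 5)
H(M) = 5*M (H(M) = 5*(M + 0) = 5*M)
T = -1649 (T = 2 - (843 + 808) = 2 - 1*1651 = 2 - 1651 = -1649)
H(-11) - ((1020/(-658) + T) - 1643) = 5*(-11) - ((1020/(-658) - 1649) - 1643) = -55 - ((1020*(-1/658) - 1649) - 1643) = -55 - ((-510/329 - 1649) - 1643) = -55 - (-543031/329 - 1643) = -55 - 1*(-1083578/329) = -55 + 1083578/329 = 1065483/329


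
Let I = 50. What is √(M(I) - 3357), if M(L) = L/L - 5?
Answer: I*√3361 ≈ 57.974*I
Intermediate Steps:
M(L) = -4 (M(L) = 1 - 5 = -4)
√(M(I) - 3357) = √(-4 - 3357) = √(-3361) = I*√3361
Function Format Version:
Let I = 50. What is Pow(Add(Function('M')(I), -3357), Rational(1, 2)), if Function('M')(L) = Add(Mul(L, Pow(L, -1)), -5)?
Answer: Mul(I, Pow(3361, Rational(1, 2))) ≈ Mul(57.974, I)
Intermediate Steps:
Function('M')(L) = -4 (Function('M')(L) = Add(1, -5) = -4)
Pow(Add(Function('M')(I), -3357), Rational(1, 2)) = Pow(Add(-4, -3357), Rational(1, 2)) = Pow(-3361, Rational(1, 2)) = Mul(I, Pow(3361, Rational(1, 2)))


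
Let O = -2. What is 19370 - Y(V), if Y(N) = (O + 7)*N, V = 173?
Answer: 18505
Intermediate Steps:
Y(N) = 5*N (Y(N) = (-2 + 7)*N = 5*N)
19370 - Y(V) = 19370 - 5*173 = 19370 - 1*865 = 19370 - 865 = 18505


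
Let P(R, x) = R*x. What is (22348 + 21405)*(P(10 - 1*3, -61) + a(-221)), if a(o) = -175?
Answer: -26339306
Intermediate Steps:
(22348 + 21405)*(P(10 - 1*3, -61) + a(-221)) = (22348 + 21405)*((10 - 1*3)*(-61) - 175) = 43753*((10 - 3)*(-61) - 175) = 43753*(7*(-61) - 175) = 43753*(-427 - 175) = 43753*(-602) = -26339306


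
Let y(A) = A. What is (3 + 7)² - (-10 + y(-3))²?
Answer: -69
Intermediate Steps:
(3 + 7)² - (-10 + y(-3))² = (3 + 7)² - (-10 - 3)² = 10² - 1*(-13)² = 100 - 1*169 = 100 - 169 = -69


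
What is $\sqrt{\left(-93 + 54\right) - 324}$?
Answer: $11 i \sqrt{3} \approx 19.053 i$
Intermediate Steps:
$\sqrt{\left(-93 + 54\right) - 324} = \sqrt{-39 - 324} = \sqrt{-363} = 11 i \sqrt{3}$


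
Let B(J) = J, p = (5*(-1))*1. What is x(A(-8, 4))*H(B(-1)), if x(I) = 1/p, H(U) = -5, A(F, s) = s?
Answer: 1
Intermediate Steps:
p = -5 (p = -5*1 = -5)
x(I) = -⅕ (x(I) = 1/(-5) = -⅕)
x(A(-8, 4))*H(B(-1)) = -⅕*(-5) = 1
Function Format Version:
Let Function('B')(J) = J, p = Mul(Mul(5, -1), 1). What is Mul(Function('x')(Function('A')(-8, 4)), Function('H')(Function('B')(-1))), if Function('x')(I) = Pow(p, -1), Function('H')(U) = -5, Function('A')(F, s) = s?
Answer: 1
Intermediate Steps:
p = -5 (p = Mul(-5, 1) = -5)
Function('x')(I) = Rational(-1, 5) (Function('x')(I) = Pow(-5, -1) = Rational(-1, 5))
Mul(Function('x')(Function('A')(-8, 4)), Function('H')(Function('B')(-1))) = Mul(Rational(-1, 5), -5) = 1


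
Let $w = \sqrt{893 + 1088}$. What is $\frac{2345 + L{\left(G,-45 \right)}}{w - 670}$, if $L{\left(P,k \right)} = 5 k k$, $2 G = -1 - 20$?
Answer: $- \frac{288100}{15411} - \frac{430 \sqrt{1981}}{15411} \approx -19.936$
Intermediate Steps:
$G = - \frac{21}{2}$ ($G = \frac{-1 - 20}{2} = \frac{1}{2} \left(-21\right) = - \frac{21}{2} \approx -10.5$)
$w = \sqrt{1981} \approx 44.508$
$L{\left(P,k \right)} = 5 k^{2}$
$\frac{2345 + L{\left(G,-45 \right)}}{w - 670} = \frac{2345 + 5 \left(-45\right)^{2}}{\sqrt{1981} - 670} = \frac{2345 + 5 \cdot 2025}{-670 + \sqrt{1981}} = \frac{2345 + 10125}{-670 + \sqrt{1981}} = \frac{12470}{-670 + \sqrt{1981}}$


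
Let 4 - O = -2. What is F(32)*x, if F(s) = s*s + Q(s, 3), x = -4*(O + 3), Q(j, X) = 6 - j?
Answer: -35928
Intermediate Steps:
O = 6 (O = 4 - 1*(-2) = 4 + 2 = 6)
x = -36 (x = -4*(6 + 3) = -4*9 = -36)
F(s) = 6 + s**2 - s (F(s) = s*s + (6 - s) = s**2 + (6 - s) = 6 + s**2 - s)
F(32)*x = (6 + 32**2 - 1*32)*(-36) = (6 + 1024 - 32)*(-36) = 998*(-36) = -35928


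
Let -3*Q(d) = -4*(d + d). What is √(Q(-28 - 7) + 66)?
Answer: I*√246/3 ≈ 5.2281*I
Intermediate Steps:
Q(d) = 8*d/3 (Q(d) = -(-4)*(d + d)/3 = -(-4)*2*d/3 = -(-8)*d/3 = 8*d/3)
√(Q(-28 - 7) + 66) = √(8*(-28 - 7)/3 + 66) = √((8/3)*(-35) + 66) = √(-280/3 + 66) = √(-82/3) = I*√246/3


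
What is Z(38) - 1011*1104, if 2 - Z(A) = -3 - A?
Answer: -1116101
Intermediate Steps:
Z(A) = 5 + A (Z(A) = 2 - (-3 - A) = 2 + (3 + A) = 5 + A)
Z(38) - 1011*1104 = (5 + 38) - 1011*1104 = 43 - 1116144 = -1116101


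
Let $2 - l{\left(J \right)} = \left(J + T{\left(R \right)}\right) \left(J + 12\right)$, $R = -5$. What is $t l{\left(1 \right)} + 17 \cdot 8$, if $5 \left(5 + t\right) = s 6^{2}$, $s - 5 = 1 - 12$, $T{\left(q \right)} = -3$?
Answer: $- \frac{6068}{5} \approx -1213.6$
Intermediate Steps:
$s = -6$ ($s = 5 + \left(1 - 12\right) = 5 - 11 = -6$)
$l{\left(J \right)} = 2 - \left(-3 + J\right) \left(12 + J\right)$ ($l{\left(J \right)} = 2 - \left(J - 3\right) \left(J + 12\right) = 2 - \left(-3 + J\right) \left(12 + J\right)$)
$t = - \frac{241}{5}$ ($t = -5 + \frac{\left(-6\right) 6^{2}}{5} = -5 + \frac{\left(-6\right) 36}{5} = -5 + \frac{1}{5} \left(-216\right) = -5 - \frac{216}{5} = - \frac{241}{5} \approx -48.2$)
$t l{\left(1 \right)} + 17 \cdot 8 = - \frac{241 \left(38 - 1^{2} - 9\right)}{5} + 17 \cdot 8 = - \frac{241 \left(38 - 1 - 9\right)}{5} + 136 = \left(- \frac{241}{5}\right) 28 + 136 = - \frac{6748}{5} + 136 = - \frac{6068}{5}$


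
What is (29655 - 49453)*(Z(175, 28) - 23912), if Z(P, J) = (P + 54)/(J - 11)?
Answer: 8043432450/17 ≈ 4.7314e+8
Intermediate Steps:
Z(P, J) = (54 + P)/(-11 + J)
(29655 - 49453)*(Z(175, 28) - 23912) = (29655 - 49453)*((54 + 175)/(-11 + 28) - 23912) = -19798*(229/17 - 23912) = -19798*(-406275/17) = 8043432450/17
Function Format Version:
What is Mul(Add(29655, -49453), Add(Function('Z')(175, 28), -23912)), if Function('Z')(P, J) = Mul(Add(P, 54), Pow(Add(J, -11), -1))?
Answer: Rational(8043432450, 17) ≈ 4.7314e+8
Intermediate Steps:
Function('Z')(P, J) = Mul(Pow(Add(-11, J), -1), Add(54, P)) (Function('Z')(P, J) = Mul(Add(54, P), Pow(Add(-11, J), -1)) = Mul(Pow(Add(-11, J), -1), Add(54, P)))
Mul(Add(29655, -49453), Add(Function('Z')(175, 28), -23912)) = Mul(Add(29655, -49453), Add(Mul(Pow(Add(-11, 28), -1), Add(54, 175)), -23912)) = Mul(-19798, Add(Mul(Pow(17, -1), 229), -23912)) = Mul(-19798, Add(Mul(Rational(1, 17), 229), -23912)) = Mul(-19798, Add(Rational(229, 17), -23912)) = Mul(-19798, Rational(-406275, 17)) = Rational(8043432450, 17)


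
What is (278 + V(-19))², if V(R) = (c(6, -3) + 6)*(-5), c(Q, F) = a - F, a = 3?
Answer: 47524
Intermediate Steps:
c(Q, F) = 3 - F
V(R) = -60 (V(R) = ((3 - 1*(-3)) + 6)*(-5) = ((3 + 3) + 6)*(-5) = (6 + 6)*(-5) = 12*(-5) = -60)
(278 + V(-19))² = (278 - 60)² = 218² = 47524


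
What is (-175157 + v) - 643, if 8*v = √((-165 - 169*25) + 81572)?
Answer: -175800 + √77182/8 ≈ -1.7577e+5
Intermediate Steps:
v = √77182/8 (v = √((-165 - 169*25) + 81572)/8 = √((-165 - 4225) + 81572)/8 = √(-4390 + 81572)/8 = √77182/8 ≈ 34.727)
(-175157 + v) - 643 = (-175157 + √77182/8) - 643 = -175800 + √77182/8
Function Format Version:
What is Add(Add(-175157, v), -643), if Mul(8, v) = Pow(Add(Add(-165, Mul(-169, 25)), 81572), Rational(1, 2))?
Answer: Add(-175800, Mul(Rational(1, 8), Pow(77182, Rational(1, 2)))) ≈ -1.7577e+5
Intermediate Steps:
v = Mul(Rational(1, 8), Pow(77182, Rational(1, 2))) (v = Mul(Rational(1, 8), Pow(Add(Add(-165, Mul(-169, 25)), 81572), Rational(1, 2))) = Mul(Rational(1, 8), Pow(Add(Add(-165, -4225), 81572), Rational(1, 2))) = Mul(Rational(1, 8), Pow(Add(-4390, 81572), Rational(1, 2))) = Mul(Rational(1, 8), Pow(77182, Rational(1, 2))) ≈ 34.727)
Add(Add(-175157, v), -643) = Add(Add(-175157, Mul(Rational(1, 8), Pow(77182, Rational(1, 2)))), -643) = Add(-175800, Mul(Rational(1, 8), Pow(77182, Rational(1, 2))))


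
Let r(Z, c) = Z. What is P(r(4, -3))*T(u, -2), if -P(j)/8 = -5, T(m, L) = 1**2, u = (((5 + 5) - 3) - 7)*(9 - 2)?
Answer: 40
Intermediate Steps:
u = 0 (u = ((10 - 3) - 7)*7 = (7 - 7)*7 = 0*7 = 0)
T(m, L) = 1
P(j) = 40 (P(j) = -8*(-5) = 40)
P(r(4, -3))*T(u, -2) = 40*1 = 40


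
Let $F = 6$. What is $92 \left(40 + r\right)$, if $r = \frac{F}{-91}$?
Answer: $\frac{334328}{91} \approx 3673.9$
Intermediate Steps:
$r = - \frac{6}{91}$ ($r = \frac{6}{-91} = 6 \left(- \frac{1}{91}\right) = - \frac{6}{91} \approx -0.065934$)
$92 \left(40 + r\right) = 92 \left(40 - \frac{6}{91}\right) = 92 \cdot \frac{3634}{91} = \frac{334328}{91}$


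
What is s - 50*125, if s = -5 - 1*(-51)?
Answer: -6204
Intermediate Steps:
s = 46 (s = -5 + 51 = 46)
s - 50*125 = 46 - 50*125 = 46 - 6250 = -6204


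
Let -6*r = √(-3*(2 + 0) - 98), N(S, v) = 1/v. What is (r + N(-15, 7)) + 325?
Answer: 2276/7 - I*√26/3 ≈ 325.14 - 1.6997*I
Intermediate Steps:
r = -I*√26/3 (r = -√(-3*(2 + 0) - 98)/6 = -√(-3*2 - 98)/6 = -√(-6 - 98)/6 = -I*√26/3 ≈ -1.6997*I)
(r + N(-15, 7)) + 325 = (-I*√26/3 + 1/7) + 325 = (-I*√26/3 + ⅐) + 325 = (⅐ - I*√26/3) + 325 = 2276/7 - I*√26/3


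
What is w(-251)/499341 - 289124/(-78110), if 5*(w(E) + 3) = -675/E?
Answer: 6039531669384/1631647483835 ≈ 3.7015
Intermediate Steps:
w(E) = -3 - 135/E (w(E) = -3 + (-675/E)/5 = -3 - 135/E)
w(-251)/499341 - 289124/(-78110) = (-3 - 135/(-251))/499341 - 289124/(-78110) = (-3 - 135*(-1/251))*(1/499341) - 289124*(-1/78110) = (-3 + 135/251)*(1/499341) + 144562/39055 = -618/251*1/499341 + 144562/39055 = -206/41778197 + 144562/39055 = 6039531669384/1631647483835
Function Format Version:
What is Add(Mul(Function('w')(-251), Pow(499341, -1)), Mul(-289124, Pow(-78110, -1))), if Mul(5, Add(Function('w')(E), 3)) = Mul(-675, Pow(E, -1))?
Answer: Rational(6039531669384, 1631647483835) ≈ 3.7015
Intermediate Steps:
Function('w')(E) = Add(-3, Mul(-135, Pow(E, -1))) (Function('w')(E) = Add(-3, Mul(Rational(1, 5), Mul(-675, Pow(E, -1)))) = Add(-3, Mul(-135, Pow(E, -1))))
Add(Mul(Function('w')(-251), Pow(499341, -1)), Mul(-289124, Pow(-78110, -1))) = Add(Mul(Add(-3, Mul(-135, Pow(-251, -1))), Pow(499341, -1)), Mul(-289124, Pow(-78110, -1))) = Add(Mul(Add(-3, Mul(-135, Rational(-1, 251))), Rational(1, 499341)), Mul(-289124, Rational(-1, 78110))) = Add(Mul(Add(-3, Rational(135, 251)), Rational(1, 499341)), Rational(144562, 39055)) = Add(Mul(Rational(-618, 251), Rational(1, 499341)), Rational(144562, 39055)) = Add(Rational(-206, 41778197), Rational(144562, 39055)) = Rational(6039531669384, 1631647483835)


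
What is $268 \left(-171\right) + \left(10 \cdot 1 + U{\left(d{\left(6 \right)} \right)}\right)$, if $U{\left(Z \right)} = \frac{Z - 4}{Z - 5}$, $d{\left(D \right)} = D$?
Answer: $-45816$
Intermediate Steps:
$U{\left(Z \right)} = \frac{-4 + Z}{-5 + Z}$
$268 \left(-171\right) + \left(10 \cdot 1 + U{\left(d{\left(6 \right)} \right)}\right) = 268 \left(-171\right) + \left(10 \cdot 1 + \frac{-4 + 6}{-5 + 6}\right) = -45828 + \left(10 + 1^{-1} \cdot 2\right) = -45828 + \left(10 + 1 \cdot 2\right) = -45828 + \left(10 + 2\right) = -45828 + 12 = -45816$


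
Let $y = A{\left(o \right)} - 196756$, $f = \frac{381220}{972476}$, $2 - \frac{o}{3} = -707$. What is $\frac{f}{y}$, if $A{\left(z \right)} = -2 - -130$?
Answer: $- \frac{95305}{47804002732} \approx -1.9937 \cdot 10^{-6}$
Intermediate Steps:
$o = 2127$ ($o = 6 - -2121 = 6 + 2121 = 2127$)
$A{\left(z \right)} = 128$ ($A{\left(z \right)} = -2 + 130 = 128$)
$f = \frac{95305}{243119}$ ($f = 381220 \cdot \frac{1}{972476} = \frac{95305}{243119} \approx 0.39201$)
$y = -196628$ ($y = 128 - 196756 = -196628$)
$\frac{f}{y} = \frac{95305}{243119 \left(-196628\right)} = \frac{95305}{243119} \left(- \frac{1}{196628}\right) = - \frac{95305}{47804002732}$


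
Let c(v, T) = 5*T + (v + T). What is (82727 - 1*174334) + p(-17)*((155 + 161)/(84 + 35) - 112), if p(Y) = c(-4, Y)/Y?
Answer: -186700233/2023 ≈ -92289.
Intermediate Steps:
c(v, T) = v + 6*T (c(v, T) = 5*T + (T + v) = v + 6*T)
p(Y) = (-4 + 6*Y)/Y
(82727 - 1*174334) + p(-17)*((155 + 161)/(84 + 35) - 112) = (82727 - 1*174334) + (6 - 4/(-17))*((155 + 161)/(84 + 35) - 112) = (82727 - 174334) + (6 - 4*(-1/17))*(316/119 - 112) = -91607 + (6 + 4/17)*(316*(1/119) - 112) = -91607 + 106*(316/119 - 112)/17 = -91607 + (106/17)*(-13012/119) = -91607 - 1379272/2023 = -186700233/2023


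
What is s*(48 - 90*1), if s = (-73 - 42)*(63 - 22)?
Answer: 198030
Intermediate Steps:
s = -4715 (s = -115*41 = -4715)
s*(48 - 90*1) = -4715*(48 - 90*1) = -4715*(48 - 90) = -4715*(-42) = 198030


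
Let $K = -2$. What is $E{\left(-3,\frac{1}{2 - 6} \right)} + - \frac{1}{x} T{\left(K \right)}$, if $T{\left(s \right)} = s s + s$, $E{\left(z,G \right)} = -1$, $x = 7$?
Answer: $- \frac{9}{7} \approx -1.2857$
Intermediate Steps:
$T{\left(s \right)} = s + s^{2}$ ($T{\left(s \right)} = s^{2} + s = s + s^{2}$)
$E{\left(-3,\frac{1}{2 - 6} \right)} + - \frac{1}{x} T{\left(K \right)} = -1 + - \frac{1}{7} \left(- 2 \left(1 - 2\right)\right) = -1 + \left(-1\right) \frac{1}{7} \left(\left(-2\right) \left(-1\right)\right) = -1 - \frac{2}{7} = - \frac{9}{7}$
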